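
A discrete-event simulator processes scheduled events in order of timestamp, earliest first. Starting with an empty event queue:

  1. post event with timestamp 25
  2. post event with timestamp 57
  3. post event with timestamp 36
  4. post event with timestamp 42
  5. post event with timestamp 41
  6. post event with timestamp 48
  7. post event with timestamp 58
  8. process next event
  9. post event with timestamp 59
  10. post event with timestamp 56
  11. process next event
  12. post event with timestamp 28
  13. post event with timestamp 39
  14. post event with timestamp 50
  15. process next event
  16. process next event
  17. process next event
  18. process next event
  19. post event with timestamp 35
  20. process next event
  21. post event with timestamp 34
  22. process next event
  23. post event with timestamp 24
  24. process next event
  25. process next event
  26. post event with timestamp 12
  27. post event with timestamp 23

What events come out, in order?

insert 25 → {25}
insert 57 → {25, 57}
insert 36 → {25, 36, 57}
insert 42 → {25, 36, 42, 57}
insert 41 → {25, 36, 41, 42, 57}
insert 48 → {25, 36, 41, 42, 48, 57}
insert 58 → {25, 36, 41, 42, 48, 57, 58}
process next event → 25; now {36, 41, 42, 48, 57, 58}
insert 59 → {36, 41, 42, 48, 57, 58, 59}
insert 56 → {36, 41, 42, 48, 56, 57, 58, 59}
process next event → 36; now {41, 42, 48, 56, 57, 58, 59}
insert 28 → {28, 41, 42, 48, 56, 57, 58, 59}
insert 39 → {28, 39, 41, 42, 48, 56, 57, 58, 59}
insert 50 → {28, 39, 41, 42, 48, 50, 56, 57, 58, 59}
process next event → 28; now {39, 41, 42, 48, 50, 56, 57, 58, 59}
process next event → 39; now {41, 42, 48, 50, 56, 57, 58, 59}
process next event → 41; now {42, 48, 50, 56, 57, 58, 59}
process next event → 42; now {48, 50, 56, 57, 58, 59}
insert 35 → {35, 48, 50, 56, 57, 58, 59}
process next event → 35; now {48, 50, 56, 57, 58, 59}
insert 34 → {34, 48, 50, 56, 57, 58, 59}
process next event → 34; now {48, 50, 56, 57, 58, 59}
insert 24 → {24, 48, 50, 56, 57, 58, 59}
process next event → 24; now {48, 50, 56, 57, 58, 59}
process next event → 48; now {50, 56, 57, 58, 59}
insert 12 → {12, 50, 56, 57, 58, 59}
insert 23 → {12, 23, 50, 56, 57, 58, 59}

[25, 36, 28, 39, 41, 42, 35, 34, 24, 48]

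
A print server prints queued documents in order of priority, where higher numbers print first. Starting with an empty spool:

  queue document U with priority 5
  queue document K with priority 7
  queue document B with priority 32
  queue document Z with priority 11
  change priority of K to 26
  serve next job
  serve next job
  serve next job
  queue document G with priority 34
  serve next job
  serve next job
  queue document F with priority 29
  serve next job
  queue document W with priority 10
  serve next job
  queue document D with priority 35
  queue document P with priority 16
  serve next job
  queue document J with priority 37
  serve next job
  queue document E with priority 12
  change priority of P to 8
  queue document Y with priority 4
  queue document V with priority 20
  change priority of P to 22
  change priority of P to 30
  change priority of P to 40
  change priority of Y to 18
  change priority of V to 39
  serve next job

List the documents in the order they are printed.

B → K → Z → G → U → F → W → D → J → P

add U (priority 5) → {U:5}
add K (priority 7) → {K:7, U:5}
add B (priority 32) → {B:32, K:7, U:5}
add Z (priority 11) → {B:32, Z:11, K:7, U:5}
update K to priority 26 → {B:32, K:26, Z:11, U:5}
serve next job → B; now {K:26, Z:11, U:5}
serve next job → K; now {Z:11, U:5}
serve next job → Z; now {U:5}
add G (priority 34) → {G:34, U:5}
serve next job → G; now {U:5}
serve next job → U; now {}
add F (priority 29) → {F:29}
serve next job → F; now {}
add W (priority 10) → {W:10}
serve next job → W; now {}
add D (priority 35) → {D:35}
add P (priority 16) → {D:35, P:16}
serve next job → D; now {P:16}
add J (priority 37) → {J:37, P:16}
serve next job → J; now {P:16}
add E (priority 12) → {P:16, E:12}
update P to priority 8 → {E:12, P:8}
add Y (priority 4) → {E:12, P:8, Y:4}
add V (priority 20) → {V:20, E:12, P:8, Y:4}
update P to priority 22 → {P:22, V:20, E:12, Y:4}
update P to priority 30 → {P:30, V:20, E:12, Y:4}
update P to priority 40 → {P:40, V:20, E:12, Y:4}
update Y to priority 18 → {P:40, V:20, Y:18, E:12}
update V to priority 39 → {P:40, V:39, Y:18, E:12}
serve next job → P; now {V:39, Y:18, E:12}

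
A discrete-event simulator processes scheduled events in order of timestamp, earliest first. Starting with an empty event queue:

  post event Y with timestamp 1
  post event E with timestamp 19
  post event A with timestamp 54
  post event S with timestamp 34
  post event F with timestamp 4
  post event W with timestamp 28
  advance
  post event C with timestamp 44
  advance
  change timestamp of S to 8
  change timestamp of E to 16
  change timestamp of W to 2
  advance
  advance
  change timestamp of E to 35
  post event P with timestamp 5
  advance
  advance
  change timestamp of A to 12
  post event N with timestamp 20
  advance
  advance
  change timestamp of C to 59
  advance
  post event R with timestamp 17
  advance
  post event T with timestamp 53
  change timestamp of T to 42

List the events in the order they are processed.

[Y, F, W, S, P, E, A, N, C, R]

add Y (timestamp 1) → {Y:1}
add E (timestamp 19) → {Y:1, E:19}
add A (timestamp 54) → {Y:1, E:19, A:54}
add S (timestamp 34) → {Y:1, E:19, S:34, A:54}
add F (timestamp 4) → {Y:1, F:4, E:19, S:34, A:54}
add W (timestamp 28) → {Y:1, F:4, E:19, W:28, S:34, A:54}
advance → Y; now {F:4, E:19, W:28, S:34, A:54}
add C (timestamp 44) → {F:4, E:19, W:28, S:34, C:44, A:54}
advance → F; now {E:19, W:28, S:34, C:44, A:54}
update S to timestamp 8 → {S:8, E:19, W:28, C:44, A:54}
update E to timestamp 16 → {S:8, E:16, W:28, C:44, A:54}
update W to timestamp 2 → {W:2, S:8, E:16, C:44, A:54}
advance → W; now {S:8, E:16, C:44, A:54}
advance → S; now {E:16, C:44, A:54}
update E to timestamp 35 → {E:35, C:44, A:54}
add P (timestamp 5) → {P:5, E:35, C:44, A:54}
advance → P; now {E:35, C:44, A:54}
advance → E; now {C:44, A:54}
update A to timestamp 12 → {A:12, C:44}
add N (timestamp 20) → {A:12, N:20, C:44}
advance → A; now {N:20, C:44}
advance → N; now {C:44}
update C to timestamp 59 → {C:59}
advance → C; now {}
add R (timestamp 17) → {R:17}
advance → R; now {}
add T (timestamp 53) → {T:53}
update T to timestamp 42 → {T:42}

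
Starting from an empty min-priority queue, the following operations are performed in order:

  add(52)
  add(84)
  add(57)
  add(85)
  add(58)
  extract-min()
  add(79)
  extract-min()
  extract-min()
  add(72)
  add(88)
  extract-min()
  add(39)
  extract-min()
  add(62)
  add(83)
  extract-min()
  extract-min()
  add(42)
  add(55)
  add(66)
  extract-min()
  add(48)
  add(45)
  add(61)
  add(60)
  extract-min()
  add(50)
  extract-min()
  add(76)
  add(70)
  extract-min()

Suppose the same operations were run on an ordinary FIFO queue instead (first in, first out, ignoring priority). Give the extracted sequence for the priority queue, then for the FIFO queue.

insert 52 → {52}
insert 84 → {52, 84}
insert 57 → {52, 57, 84}
insert 85 → {52, 57, 84, 85}
insert 58 → {52, 57, 58, 84, 85}
extract-min → 52; now {57, 58, 84, 85}
insert 79 → {57, 58, 79, 84, 85}
extract-min → 57; now {58, 79, 84, 85}
extract-min → 58; now {79, 84, 85}
insert 72 → {72, 79, 84, 85}
insert 88 → {72, 79, 84, 85, 88}
extract-min → 72; now {79, 84, 85, 88}
insert 39 → {39, 79, 84, 85, 88}
extract-min → 39; now {79, 84, 85, 88}
insert 62 → {62, 79, 84, 85, 88}
insert 83 → {62, 79, 83, 84, 85, 88}
extract-min → 62; now {79, 83, 84, 85, 88}
extract-min → 79; now {83, 84, 85, 88}
insert 42 → {42, 83, 84, 85, 88}
insert 55 → {42, 55, 83, 84, 85, 88}
insert 66 → {42, 55, 66, 83, 84, 85, 88}
extract-min → 42; now {55, 66, 83, 84, 85, 88}
insert 48 → {48, 55, 66, 83, 84, 85, 88}
insert 45 → {45, 48, 55, 66, 83, 84, 85, 88}
insert 61 → {45, 48, 55, 61, 66, 83, 84, 85, 88}
insert 60 → {45, 48, 55, 60, 61, 66, 83, 84, 85, 88}
extract-min → 45; now {48, 55, 60, 61, 66, 83, 84, 85, 88}
insert 50 → {48, 50, 55, 60, 61, 66, 83, 84, 85, 88}
extract-min → 48; now {50, 55, 60, 61, 66, 83, 84, 85, 88}
insert 76 → {50, 55, 60, 61, 66, 76, 83, 84, 85, 88}
insert 70 → {50, 55, 60, 61, 66, 70, 76, 83, 84, 85, 88}
extract-min → 50; now {55, 60, 61, 66, 70, 76, 83, 84, 85, 88}

priority queue: 52 → 57 → 58 → 72 → 39 → 62 → 79 → 42 → 45 → 48 → 50; FIFO queue: [52, 84, 57, 85, 58, 79, 72, 88, 39, 62, 83]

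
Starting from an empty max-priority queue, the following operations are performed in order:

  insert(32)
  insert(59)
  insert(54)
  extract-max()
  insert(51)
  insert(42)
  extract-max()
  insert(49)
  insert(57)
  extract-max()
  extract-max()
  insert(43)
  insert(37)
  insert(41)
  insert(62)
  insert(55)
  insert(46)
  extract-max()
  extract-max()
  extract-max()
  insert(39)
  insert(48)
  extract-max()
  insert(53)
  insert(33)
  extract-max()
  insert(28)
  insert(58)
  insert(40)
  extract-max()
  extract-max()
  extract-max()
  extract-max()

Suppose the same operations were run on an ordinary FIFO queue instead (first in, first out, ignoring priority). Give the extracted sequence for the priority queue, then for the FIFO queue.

insert 32 → {32}
insert 59 → {59, 32}
insert 54 → {59, 54, 32}
extract-max → 59; now {54, 32}
insert 51 → {54, 51, 32}
insert 42 → {54, 51, 42, 32}
extract-max → 54; now {51, 42, 32}
insert 49 → {51, 49, 42, 32}
insert 57 → {57, 51, 49, 42, 32}
extract-max → 57; now {51, 49, 42, 32}
extract-max → 51; now {49, 42, 32}
insert 43 → {49, 43, 42, 32}
insert 37 → {49, 43, 42, 37, 32}
insert 41 → {49, 43, 42, 41, 37, 32}
insert 62 → {62, 49, 43, 42, 41, 37, 32}
insert 55 → {62, 55, 49, 43, 42, 41, 37, 32}
insert 46 → {62, 55, 49, 46, 43, 42, 41, 37, 32}
extract-max → 62; now {55, 49, 46, 43, 42, 41, 37, 32}
extract-max → 55; now {49, 46, 43, 42, 41, 37, 32}
extract-max → 49; now {46, 43, 42, 41, 37, 32}
insert 39 → {46, 43, 42, 41, 39, 37, 32}
insert 48 → {48, 46, 43, 42, 41, 39, 37, 32}
extract-max → 48; now {46, 43, 42, 41, 39, 37, 32}
insert 53 → {53, 46, 43, 42, 41, 39, 37, 32}
insert 33 → {53, 46, 43, 42, 41, 39, 37, 33, 32}
extract-max → 53; now {46, 43, 42, 41, 39, 37, 33, 32}
insert 28 → {46, 43, 42, 41, 39, 37, 33, 32, 28}
insert 58 → {58, 46, 43, 42, 41, 39, 37, 33, 32, 28}
insert 40 → {58, 46, 43, 42, 41, 40, 39, 37, 33, 32, 28}
extract-max → 58; now {46, 43, 42, 41, 40, 39, 37, 33, 32, 28}
extract-max → 46; now {43, 42, 41, 40, 39, 37, 33, 32, 28}
extract-max → 43; now {42, 41, 40, 39, 37, 33, 32, 28}
extract-max → 42; now {41, 40, 39, 37, 33, 32, 28}

priority queue: [59, 54, 57, 51, 62, 55, 49, 48, 53, 58, 46, 43, 42]; FIFO queue: [32, 59, 54, 51, 42, 49, 57, 43, 37, 41, 62, 55, 46]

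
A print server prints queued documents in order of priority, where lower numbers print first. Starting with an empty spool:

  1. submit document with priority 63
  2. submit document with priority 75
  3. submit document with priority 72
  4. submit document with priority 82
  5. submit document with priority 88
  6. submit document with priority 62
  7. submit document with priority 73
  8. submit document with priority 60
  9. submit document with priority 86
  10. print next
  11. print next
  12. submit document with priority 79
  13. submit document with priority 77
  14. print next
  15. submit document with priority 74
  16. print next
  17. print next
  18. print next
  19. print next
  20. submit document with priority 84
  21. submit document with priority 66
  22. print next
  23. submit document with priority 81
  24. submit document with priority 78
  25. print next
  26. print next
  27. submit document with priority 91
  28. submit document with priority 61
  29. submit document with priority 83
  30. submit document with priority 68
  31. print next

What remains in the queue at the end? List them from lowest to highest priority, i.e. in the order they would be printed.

insert 63 → {63}
insert 75 → {63, 75}
insert 72 → {63, 72, 75}
insert 82 → {63, 72, 75, 82}
insert 88 → {63, 72, 75, 82, 88}
insert 62 → {62, 63, 72, 75, 82, 88}
insert 73 → {62, 63, 72, 73, 75, 82, 88}
insert 60 → {60, 62, 63, 72, 73, 75, 82, 88}
insert 86 → {60, 62, 63, 72, 73, 75, 82, 86, 88}
print next → 60; now {62, 63, 72, 73, 75, 82, 86, 88}
print next → 62; now {63, 72, 73, 75, 82, 86, 88}
insert 79 → {63, 72, 73, 75, 79, 82, 86, 88}
insert 77 → {63, 72, 73, 75, 77, 79, 82, 86, 88}
print next → 63; now {72, 73, 75, 77, 79, 82, 86, 88}
insert 74 → {72, 73, 74, 75, 77, 79, 82, 86, 88}
print next → 72; now {73, 74, 75, 77, 79, 82, 86, 88}
print next → 73; now {74, 75, 77, 79, 82, 86, 88}
print next → 74; now {75, 77, 79, 82, 86, 88}
print next → 75; now {77, 79, 82, 86, 88}
insert 84 → {77, 79, 82, 84, 86, 88}
insert 66 → {66, 77, 79, 82, 84, 86, 88}
print next → 66; now {77, 79, 82, 84, 86, 88}
insert 81 → {77, 79, 81, 82, 84, 86, 88}
insert 78 → {77, 78, 79, 81, 82, 84, 86, 88}
print next → 77; now {78, 79, 81, 82, 84, 86, 88}
print next → 78; now {79, 81, 82, 84, 86, 88}
insert 91 → {79, 81, 82, 84, 86, 88, 91}
insert 61 → {61, 79, 81, 82, 84, 86, 88, 91}
insert 83 → {61, 79, 81, 82, 83, 84, 86, 88, 91}
insert 68 → {61, 68, 79, 81, 82, 83, 84, 86, 88, 91}
print next → 61; now {68, 79, 81, 82, 83, 84, 86, 88, 91}

[68, 79, 81, 82, 83, 84, 86, 88, 91]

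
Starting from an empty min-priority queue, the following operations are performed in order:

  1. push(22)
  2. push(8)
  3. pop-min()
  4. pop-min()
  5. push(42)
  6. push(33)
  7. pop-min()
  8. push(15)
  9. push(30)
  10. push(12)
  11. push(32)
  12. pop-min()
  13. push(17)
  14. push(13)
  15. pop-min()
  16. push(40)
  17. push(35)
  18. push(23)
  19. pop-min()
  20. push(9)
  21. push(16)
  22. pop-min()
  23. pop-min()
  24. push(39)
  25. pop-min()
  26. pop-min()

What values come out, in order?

insert 22 → {22}
insert 8 → {8, 22}
pop-min → 8; now {22}
pop-min → 22; now {}
insert 42 → {42}
insert 33 → {33, 42}
pop-min → 33; now {42}
insert 15 → {15, 42}
insert 30 → {15, 30, 42}
insert 12 → {12, 15, 30, 42}
insert 32 → {12, 15, 30, 32, 42}
pop-min → 12; now {15, 30, 32, 42}
insert 17 → {15, 17, 30, 32, 42}
insert 13 → {13, 15, 17, 30, 32, 42}
pop-min → 13; now {15, 17, 30, 32, 42}
insert 40 → {15, 17, 30, 32, 40, 42}
insert 35 → {15, 17, 30, 32, 35, 40, 42}
insert 23 → {15, 17, 23, 30, 32, 35, 40, 42}
pop-min → 15; now {17, 23, 30, 32, 35, 40, 42}
insert 9 → {9, 17, 23, 30, 32, 35, 40, 42}
insert 16 → {9, 16, 17, 23, 30, 32, 35, 40, 42}
pop-min → 9; now {16, 17, 23, 30, 32, 35, 40, 42}
pop-min → 16; now {17, 23, 30, 32, 35, 40, 42}
insert 39 → {17, 23, 30, 32, 35, 39, 40, 42}
pop-min → 17; now {23, 30, 32, 35, 39, 40, 42}
pop-min → 23; now {30, 32, 35, 39, 40, 42}

8 → 22 → 33 → 12 → 13 → 15 → 9 → 16 → 17 → 23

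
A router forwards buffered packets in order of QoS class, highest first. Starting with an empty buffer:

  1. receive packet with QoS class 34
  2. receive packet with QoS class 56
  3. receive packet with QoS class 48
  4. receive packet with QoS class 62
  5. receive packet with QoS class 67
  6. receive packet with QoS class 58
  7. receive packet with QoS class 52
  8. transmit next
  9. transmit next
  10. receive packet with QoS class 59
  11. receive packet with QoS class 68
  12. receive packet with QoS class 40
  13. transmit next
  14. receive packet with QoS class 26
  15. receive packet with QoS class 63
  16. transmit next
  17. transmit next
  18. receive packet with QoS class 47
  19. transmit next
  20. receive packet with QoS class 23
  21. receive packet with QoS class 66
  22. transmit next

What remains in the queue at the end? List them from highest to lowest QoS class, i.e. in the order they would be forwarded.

56 → 52 → 48 → 47 → 40 → 34 → 26 → 23

insert 34 → {34}
insert 56 → {56, 34}
insert 48 → {56, 48, 34}
insert 62 → {62, 56, 48, 34}
insert 67 → {67, 62, 56, 48, 34}
insert 58 → {67, 62, 58, 56, 48, 34}
insert 52 → {67, 62, 58, 56, 52, 48, 34}
transmit next → 67; now {62, 58, 56, 52, 48, 34}
transmit next → 62; now {58, 56, 52, 48, 34}
insert 59 → {59, 58, 56, 52, 48, 34}
insert 68 → {68, 59, 58, 56, 52, 48, 34}
insert 40 → {68, 59, 58, 56, 52, 48, 40, 34}
transmit next → 68; now {59, 58, 56, 52, 48, 40, 34}
insert 26 → {59, 58, 56, 52, 48, 40, 34, 26}
insert 63 → {63, 59, 58, 56, 52, 48, 40, 34, 26}
transmit next → 63; now {59, 58, 56, 52, 48, 40, 34, 26}
transmit next → 59; now {58, 56, 52, 48, 40, 34, 26}
insert 47 → {58, 56, 52, 48, 47, 40, 34, 26}
transmit next → 58; now {56, 52, 48, 47, 40, 34, 26}
insert 23 → {56, 52, 48, 47, 40, 34, 26, 23}
insert 66 → {66, 56, 52, 48, 47, 40, 34, 26, 23}
transmit next → 66; now {56, 52, 48, 47, 40, 34, 26, 23}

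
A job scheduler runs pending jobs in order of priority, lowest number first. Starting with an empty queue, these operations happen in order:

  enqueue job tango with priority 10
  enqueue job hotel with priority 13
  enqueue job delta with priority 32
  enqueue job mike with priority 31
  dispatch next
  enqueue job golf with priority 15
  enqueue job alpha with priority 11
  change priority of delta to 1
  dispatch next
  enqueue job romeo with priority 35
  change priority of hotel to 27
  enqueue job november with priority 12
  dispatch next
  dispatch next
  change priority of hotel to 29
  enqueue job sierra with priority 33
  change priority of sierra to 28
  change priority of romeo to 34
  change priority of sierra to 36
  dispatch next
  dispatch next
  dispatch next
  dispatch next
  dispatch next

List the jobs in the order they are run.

tango, delta, alpha, november, golf, hotel, mike, romeo, sierra

add tango (priority 10) → {tango:10}
add hotel (priority 13) → {tango:10, hotel:13}
add delta (priority 32) → {tango:10, hotel:13, delta:32}
add mike (priority 31) → {tango:10, hotel:13, mike:31, delta:32}
dispatch next → tango; now {hotel:13, mike:31, delta:32}
add golf (priority 15) → {hotel:13, golf:15, mike:31, delta:32}
add alpha (priority 11) → {alpha:11, hotel:13, golf:15, mike:31, delta:32}
update delta to priority 1 → {delta:1, alpha:11, hotel:13, golf:15, mike:31}
dispatch next → delta; now {alpha:11, hotel:13, golf:15, mike:31}
add romeo (priority 35) → {alpha:11, hotel:13, golf:15, mike:31, romeo:35}
update hotel to priority 27 → {alpha:11, golf:15, hotel:27, mike:31, romeo:35}
add november (priority 12) → {alpha:11, november:12, golf:15, hotel:27, mike:31, romeo:35}
dispatch next → alpha; now {november:12, golf:15, hotel:27, mike:31, romeo:35}
dispatch next → november; now {golf:15, hotel:27, mike:31, romeo:35}
update hotel to priority 29 → {golf:15, hotel:29, mike:31, romeo:35}
add sierra (priority 33) → {golf:15, hotel:29, mike:31, sierra:33, romeo:35}
update sierra to priority 28 → {golf:15, sierra:28, hotel:29, mike:31, romeo:35}
update romeo to priority 34 → {golf:15, sierra:28, hotel:29, mike:31, romeo:34}
update sierra to priority 36 → {golf:15, hotel:29, mike:31, romeo:34, sierra:36}
dispatch next → golf; now {hotel:29, mike:31, romeo:34, sierra:36}
dispatch next → hotel; now {mike:31, romeo:34, sierra:36}
dispatch next → mike; now {romeo:34, sierra:36}
dispatch next → romeo; now {sierra:36}
dispatch next → sierra; now {}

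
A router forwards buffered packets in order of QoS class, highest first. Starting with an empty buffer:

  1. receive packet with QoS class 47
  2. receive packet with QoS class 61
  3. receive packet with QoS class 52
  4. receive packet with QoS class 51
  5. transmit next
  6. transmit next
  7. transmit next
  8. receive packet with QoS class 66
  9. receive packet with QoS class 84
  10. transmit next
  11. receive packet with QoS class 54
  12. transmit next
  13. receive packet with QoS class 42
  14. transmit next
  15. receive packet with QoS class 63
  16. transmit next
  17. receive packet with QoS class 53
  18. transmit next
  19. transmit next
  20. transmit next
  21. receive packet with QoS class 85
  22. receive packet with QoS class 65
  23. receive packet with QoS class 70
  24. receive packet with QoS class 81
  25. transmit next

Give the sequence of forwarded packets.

61 → 52 → 51 → 84 → 66 → 54 → 63 → 53 → 47 → 42 → 85

insert 47 → {47}
insert 61 → {61, 47}
insert 52 → {61, 52, 47}
insert 51 → {61, 52, 51, 47}
transmit next → 61; now {52, 51, 47}
transmit next → 52; now {51, 47}
transmit next → 51; now {47}
insert 66 → {66, 47}
insert 84 → {84, 66, 47}
transmit next → 84; now {66, 47}
insert 54 → {66, 54, 47}
transmit next → 66; now {54, 47}
insert 42 → {54, 47, 42}
transmit next → 54; now {47, 42}
insert 63 → {63, 47, 42}
transmit next → 63; now {47, 42}
insert 53 → {53, 47, 42}
transmit next → 53; now {47, 42}
transmit next → 47; now {42}
transmit next → 42; now {}
insert 85 → {85}
insert 65 → {85, 65}
insert 70 → {85, 70, 65}
insert 81 → {85, 81, 70, 65}
transmit next → 85; now {81, 70, 65}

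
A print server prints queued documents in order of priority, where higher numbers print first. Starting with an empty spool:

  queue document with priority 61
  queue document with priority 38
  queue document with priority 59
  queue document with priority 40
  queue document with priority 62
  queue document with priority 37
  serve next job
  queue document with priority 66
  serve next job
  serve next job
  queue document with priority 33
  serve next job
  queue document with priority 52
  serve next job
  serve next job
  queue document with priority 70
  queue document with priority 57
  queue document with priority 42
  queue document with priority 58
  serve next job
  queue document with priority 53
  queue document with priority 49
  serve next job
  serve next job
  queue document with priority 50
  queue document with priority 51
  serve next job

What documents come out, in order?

insert 61 → {61}
insert 38 → {61, 38}
insert 59 → {61, 59, 38}
insert 40 → {61, 59, 40, 38}
insert 62 → {62, 61, 59, 40, 38}
insert 37 → {62, 61, 59, 40, 38, 37}
serve next job → 62; now {61, 59, 40, 38, 37}
insert 66 → {66, 61, 59, 40, 38, 37}
serve next job → 66; now {61, 59, 40, 38, 37}
serve next job → 61; now {59, 40, 38, 37}
insert 33 → {59, 40, 38, 37, 33}
serve next job → 59; now {40, 38, 37, 33}
insert 52 → {52, 40, 38, 37, 33}
serve next job → 52; now {40, 38, 37, 33}
serve next job → 40; now {38, 37, 33}
insert 70 → {70, 38, 37, 33}
insert 57 → {70, 57, 38, 37, 33}
insert 42 → {70, 57, 42, 38, 37, 33}
insert 58 → {70, 58, 57, 42, 38, 37, 33}
serve next job → 70; now {58, 57, 42, 38, 37, 33}
insert 53 → {58, 57, 53, 42, 38, 37, 33}
insert 49 → {58, 57, 53, 49, 42, 38, 37, 33}
serve next job → 58; now {57, 53, 49, 42, 38, 37, 33}
serve next job → 57; now {53, 49, 42, 38, 37, 33}
insert 50 → {53, 50, 49, 42, 38, 37, 33}
insert 51 → {53, 51, 50, 49, 42, 38, 37, 33}
serve next job → 53; now {51, 50, 49, 42, 38, 37, 33}

[62, 66, 61, 59, 52, 40, 70, 58, 57, 53]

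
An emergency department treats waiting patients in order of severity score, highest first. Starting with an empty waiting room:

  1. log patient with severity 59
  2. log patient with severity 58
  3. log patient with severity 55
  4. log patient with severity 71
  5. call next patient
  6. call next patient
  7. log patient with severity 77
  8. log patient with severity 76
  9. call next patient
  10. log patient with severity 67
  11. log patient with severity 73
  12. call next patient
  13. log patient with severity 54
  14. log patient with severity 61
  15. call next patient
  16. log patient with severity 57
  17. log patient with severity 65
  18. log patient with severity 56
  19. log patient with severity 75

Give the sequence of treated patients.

insert 59 → {59}
insert 58 → {59, 58}
insert 55 → {59, 58, 55}
insert 71 → {71, 59, 58, 55}
call next patient → 71; now {59, 58, 55}
call next patient → 59; now {58, 55}
insert 77 → {77, 58, 55}
insert 76 → {77, 76, 58, 55}
call next patient → 77; now {76, 58, 55}
insert 67 → {76, 67, 58, 55}
insert 73 → {76, 73, 67, 58, 55}
call next patient → 76; now {73, 67, 58, 55}
insert 54 → {73, 67, 58, 55, 54}
insert 61 → {73, 67, 61, 58, 55, 54}
call next patient → 73; now {67, 61, 58, 55, 54}
insert 57 → {67, 61, 58, 57, 55, 54}
insert 65 → {67, 65, 61, 58, 57, 55, 54}
insert 56 → {67, 65, 61, 58, 57, 56, 55, 54}
insert 75 → {75, 67, 65, 61, 58, 57, 56, 55, 54}

71 → 59 → 77 → 76 → 73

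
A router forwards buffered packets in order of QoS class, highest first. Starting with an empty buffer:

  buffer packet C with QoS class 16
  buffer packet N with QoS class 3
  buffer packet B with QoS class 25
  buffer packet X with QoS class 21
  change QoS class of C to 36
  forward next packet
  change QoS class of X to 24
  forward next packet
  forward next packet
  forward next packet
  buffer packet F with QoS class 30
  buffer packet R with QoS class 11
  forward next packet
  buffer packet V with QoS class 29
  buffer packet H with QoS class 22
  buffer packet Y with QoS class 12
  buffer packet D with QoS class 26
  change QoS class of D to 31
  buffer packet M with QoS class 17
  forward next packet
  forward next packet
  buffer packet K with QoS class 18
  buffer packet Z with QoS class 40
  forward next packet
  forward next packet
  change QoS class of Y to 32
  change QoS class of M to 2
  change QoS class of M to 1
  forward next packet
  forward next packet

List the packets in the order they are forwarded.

add C (QoS class 16) → {C:16}
add N (QoS class 3) → {C:16, N:3}
add B (QoS class 25) → {B:25, C:16, N:3}
add X (QoS class 21) → {B:25, X:21, C:16, N:3}
update C to QoS class 36 → {C:36, B:25, X:21, N:3}
forward next packet → C; now {B:25, X:21, N:3}
update X to QoS class 24 → {B:25, X:24, N:3}
forward next packet → B; now {X:24, N:3}
forward next packet → X; now {N:3}
forward next packet → N; now {}
add F (QoS class 30) → {F:30}
add R (QoS class 11) → {F:30, R:11}
forward next packet → F; now {R:11}
add V (QoS class 29) → {V:29, R:11}
add H (QoS class 22) → {V:29, H:22, R:11}
add Y (QoS class 12) → {V:29, H:22, Y:12, R:11}
add D (QoS class 26) → {V:29, D:26, H:22, Y:12, R:11}
update D to QoS class 31 → {D:31, V:29, H:22, Y:12, R:11}
add M (QoS class 17) → {D:31, V:29, H:22, M:17, Y:12, R:11}
forward next packet → D; now {V:29, H:22, M:17, Y:12, R:11}
forward next packet → V; now {H:22, M:17, Y:12, R:11}
add K (QoS class 18) → {H:22, K:18, M:17, Y:12, R:11}
add Z (QoS class 40) → {Z:40, H:22, K:18, M:17, Y:12, R:11}
forward next packet → Z; now {H:22, K:18, M:17, Y:12, R:11}
forward next packet → H; now {K:18, M:17, Y:12, R:11}
update Y to QoS class 32 → {Y:32, K:18, M:17, R:11}
update M to QoS class 2 → {Y:32, K:18, R:11, M:2}
update M to QoS class 1 → {Y:32, K:18, R:11, M:1}
forward next packet → Y; now {K:18, R:11, M:1}
forward next packet → K; now {R:11, M:1}

C, B, X, N, F, D, V, Z, H, Y, K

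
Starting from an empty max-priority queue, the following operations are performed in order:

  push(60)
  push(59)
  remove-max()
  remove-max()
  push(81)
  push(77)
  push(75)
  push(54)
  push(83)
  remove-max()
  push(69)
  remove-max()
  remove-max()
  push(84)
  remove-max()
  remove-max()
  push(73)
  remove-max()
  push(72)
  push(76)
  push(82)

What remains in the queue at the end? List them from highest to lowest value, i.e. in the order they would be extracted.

insert 60 → {60}
insert 59 → {60, 59}
remove-max → 60; now {59}
remove-max → 59; now {}
insert 81 → {81}
insert 77 → {81, 77}
insert 75 → {81, 77, 75}
insert 54 → {81, 77, 75, 54}
insert 83 → {83, 81, 77, 75, 54}
remove-max → 83; now {81, 77, 75, 54}
insert 69 → {81, 77, 75, 69, 54}
remove-max → 81; now {77, 75, 69, 54}
remove-max → 77; now {75, 69, 54}
insert 84 → {84, 75, 69, 54}
remove-max → 84; now {75, 69, 54}
remove-max → 75; now {69, 54}
insert 73 → {73, 69, 54}
remove-max → 73; now {69, 54}
insert 72 → {72, 69, 54}
insert 76 → {76, 72, 69, 54}
insert 82 → {82, 76, 72, 69, 54}

82 → 76 → 72 → 69 → 54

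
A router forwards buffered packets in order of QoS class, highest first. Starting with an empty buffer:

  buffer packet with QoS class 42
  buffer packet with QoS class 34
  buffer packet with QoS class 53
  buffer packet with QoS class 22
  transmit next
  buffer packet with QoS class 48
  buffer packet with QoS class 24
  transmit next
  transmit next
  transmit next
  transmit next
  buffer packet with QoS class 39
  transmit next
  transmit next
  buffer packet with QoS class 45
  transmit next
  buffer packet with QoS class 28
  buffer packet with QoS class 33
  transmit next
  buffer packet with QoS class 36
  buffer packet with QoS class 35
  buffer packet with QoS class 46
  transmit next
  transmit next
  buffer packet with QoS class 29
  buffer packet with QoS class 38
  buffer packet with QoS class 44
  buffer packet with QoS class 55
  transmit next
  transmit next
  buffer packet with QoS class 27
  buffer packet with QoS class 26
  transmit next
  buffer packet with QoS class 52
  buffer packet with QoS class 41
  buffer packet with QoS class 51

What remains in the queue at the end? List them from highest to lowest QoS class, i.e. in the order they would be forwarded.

insert 42 → {42}
insert 34 → {42, 34}
insert 53 → {53, 42, 34}
insert 22 → {53, 42, 34, 22}
transmit next → 53; now {42, 34, 22}
insert 48 → {48, 42, 34, 22}
insert 24 → {48, 42, 34, 24, 22}
transmit next → 48; now {42, 34, 24, 22}
transmit next → 42; now {34, 24, 22}
transmit next → 34; now {24, 22}
transmit next → 24; now {22}
insert 39 → {39, 22}
transmit next → 39; now {22}
transmit next → 22; now {}
insert 45 → {45}
transmit next → 45; now {}
insert 28 → {28}
insert 33 → {33, 28}
transmit next → 33; now {28}
insert 36 → {36, 28}
insert 35 → {36, 35, 28}
insert 46 → {46, 36, 35, 28}
transmit next → 46; now {36, 35, 28}
transmit next → 36; now {35, 28}
insert 29 → {35, 29, 28}
insert 38 → {38, 35, 29, 28}
insert 44 → {44, 38, 35, 29, 28}
insert 55 → {55, 44, 38, 35, 29, 28}
transmit next → 55; now {44, 38, 35, 29, 28}
transmit next → 44; now {38, 35, 29, 28}
insert 27 → {38, 35, 29, 28, 27}
insert 26 → {38, 35, 29, 28, 27, 26}
transmit next → 38; now {35, 29, 28, 27, 26}
insert 52 → {52, 35, 29, 28, 27, 26}
insert 41 → {52, 41, 35, 29, 28, 27, 26}
insert 51 → {52, 51, 41, 35, 29, 28, 27, 26}

[52, 51, 41, 35, 29, 28, 27, 26]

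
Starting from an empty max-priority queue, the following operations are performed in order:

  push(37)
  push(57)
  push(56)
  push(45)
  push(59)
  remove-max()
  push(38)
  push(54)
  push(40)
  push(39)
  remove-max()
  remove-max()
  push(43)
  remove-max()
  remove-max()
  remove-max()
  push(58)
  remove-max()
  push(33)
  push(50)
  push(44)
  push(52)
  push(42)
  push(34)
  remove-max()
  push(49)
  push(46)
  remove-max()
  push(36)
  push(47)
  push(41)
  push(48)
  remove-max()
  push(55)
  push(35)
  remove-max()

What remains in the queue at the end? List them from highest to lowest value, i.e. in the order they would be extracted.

insert 37 → {37}
insert 57 → {57, 37}
insert 56 → {57, 56, 37}
insert 45 → {57, 56, 45, 37}
insert 59 → {59, 57, 56, 45, 37}
remove-max → 59; now {57, 56, 45, 37}
insert 38 → {57, 56, 45, 38, 37}
insert 54 → {57, 56, 54, 45, 38, 37}
insert 40 → {57, 56, 54, 45, 40, 38, 37}
insert 39 → {57, 56, 54, 45, 40, 39, 38, 37}
remove-max → 57; now {56, 54, 45, 40, 39, 38, 37}
remove-max → 56; now {54, 45, 40, 39, 38, 37}
insert 43 → {54, 45, 43, 40, 39, 38, 37}
remove-max → 54; now {45, 43, 40, 39, 38, 37}
remove-max → 45; now {43, 40, 39, 38, 37}
remove-max → 43; now {40, 39, 38, 37}
insert 58 → {58, 40, 39, 38, 37}
remove-max → 58; now {40, 39, 38, 37}
insert 33 → {40, 39, 38, 37, 33}
insert 50 → {50, 40, 39, 38, 37, 33}
insert 44 → {50, 44, 40, 39, 38, 37, 33}
insert 52 → {52, 50, 44, 40, 39, 38, 37, 33}
insert 42 → {52, 50, 44, 42, 40, 39, 38, 37, 33}
insert 34 → {52, 50, 44, 42, 40, 39, 38, 37, 34, 33}
remove-max → 52; now {50, 44, 42, 40, 39, 38, 37, 34, 33}
insert 49 → {50, 49, 44, 42, 40, 39, 38, 37, 34, 33}
insert 46 → {50, 49, 46, 44, 42, 40, 39, 38, 37, 34, 33}
remove-max → 50; now {49, 46, 44, 42, 40, 39, 38, 37, 34, 33}
insert 36 → {49, 46, 44, 42, 40, 39, 38, 37, 36, 34, 33}
insert 47 → {49, 47, 46, 44, 42, 40, 39, 38, 37, 36, 34, 33}
insert 41 → {49, 47, 46, 44, 42, 41, 40, 39, 38, 37, 36, 34, 33}
insert 48 → {49, 48, 47, 46, 44, 42, 41, 40, 39, 38, 37, 36, 34, 33}
remove-max → 49; now {48, 47, 46, 44, 42, 41, 40, 39, 38, 37, 36, 34, 33}
insert 55 → {55, 48, 47, 46, 44, 42, 41, 40, 39, 38, 37, 36, 34, 33}
insert 35 → {55, 48, 47, 46, 44, 42, 41, 40, 39, 38, 37, 36, 35, 34, 33}
remove-max → 55; now {48, 47, 46, 44, 42, 41, 40, 39, 38, 37, 36, 35, 34, 33}

48 → 47 → 46 → 44 → 42 → 41 → 40 → 39 → 38 → 37 → 36 → 35 → 34 → 33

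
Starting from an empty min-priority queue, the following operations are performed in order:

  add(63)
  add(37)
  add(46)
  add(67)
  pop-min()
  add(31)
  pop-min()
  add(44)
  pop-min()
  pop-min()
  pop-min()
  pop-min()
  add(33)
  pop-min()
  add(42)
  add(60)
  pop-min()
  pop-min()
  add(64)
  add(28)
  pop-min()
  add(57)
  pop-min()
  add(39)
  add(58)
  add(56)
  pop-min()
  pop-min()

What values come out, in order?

insert 63 → {63}
insert 37 → {37, 63}
insert 46 → {37, 46, 63}
insert 67 → {37, 46, 63, 67}
pop-min → 37; now {46, 63, 67}
insert 31 → {31, 46, 63, 67}
pop-min → 31; now {46, 63, 67}
insert 44 → {44, 46, 63, 67}
pop-min → 44; now {46, 63, 67}
pop-min → 46; now {63, 67}
pop-min → 63; now {67}
pop-min → 67; now {}
insert 33 → {33}
pop-min → 33; now {}
insert 42 → {42}
insert 60 → {42, 60}
pop-min → 42; now {60}
pop-min → 60; now {}
insert 64 → {64}
insert 28 → {28, 64}
pop-min → 28; now {64}
insert 57 → {57, 64}
pop-min → 57; now {64}
insert 39 → {39, 64}
insert 58 → {39, 58, 64}
insert 56 → {39, 56, 58, 64}
pop-min → 39; now {56, 58, 64}
pop-min → 56; now {58, 64}

37 → 31 → 44 → 46 → 63 → 67 → 33 → 42 → 60 → 28 → 57 → 39 → 56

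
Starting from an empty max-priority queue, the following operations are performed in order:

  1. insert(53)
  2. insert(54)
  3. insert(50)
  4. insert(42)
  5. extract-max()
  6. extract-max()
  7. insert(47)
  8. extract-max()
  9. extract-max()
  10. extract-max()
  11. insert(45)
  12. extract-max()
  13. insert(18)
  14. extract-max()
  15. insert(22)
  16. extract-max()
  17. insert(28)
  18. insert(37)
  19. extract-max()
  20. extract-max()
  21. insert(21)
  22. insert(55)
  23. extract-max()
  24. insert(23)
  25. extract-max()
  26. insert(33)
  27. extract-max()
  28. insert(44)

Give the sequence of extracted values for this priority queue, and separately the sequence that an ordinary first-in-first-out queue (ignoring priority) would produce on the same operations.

insert 53 → {53}
insert 54 → {54, 53}
insert 50 → {54, 53, 50}
insert 42 → {54, 53, 50, 42}
extract-max → 54; now {53, 50, 42}
extract-max → 53; now {50, 42}
insert 47 → {50, 47, 42}
extract-max → 50; now {47, 42}
extract-max → 47; now {42}
extract-max → 42; now {}
insert 45 → {45}
extract-max → 45; now {}
insert 18 → {18}
extract-max → 18; now {}
insert 22 → {22}
extract-max → 22; now {}
insert 28 → {28}
insert 37 → {37, 28}
extract-max → 37; now {28}
extract-max → 28; now {}
insert 21 → {21}
insert 55 → {55, 21}
extract-max → 55; now {21}
insert 23 → {23, 21}
extract-max → 23; now {21}
insert 33 → {33, 21}
extract-max → 33; now {21}
insert 44 → {44, 21}

priority queue: [54, 53, 50, 47, 42, 45, 18, 22, 37, 28, 55, 23, 33]; FIFO queue: 53 → 54 → 50 → 42 → 47 → 45 → 18 → 22 → 28 → 37 → 21 → 55 → 23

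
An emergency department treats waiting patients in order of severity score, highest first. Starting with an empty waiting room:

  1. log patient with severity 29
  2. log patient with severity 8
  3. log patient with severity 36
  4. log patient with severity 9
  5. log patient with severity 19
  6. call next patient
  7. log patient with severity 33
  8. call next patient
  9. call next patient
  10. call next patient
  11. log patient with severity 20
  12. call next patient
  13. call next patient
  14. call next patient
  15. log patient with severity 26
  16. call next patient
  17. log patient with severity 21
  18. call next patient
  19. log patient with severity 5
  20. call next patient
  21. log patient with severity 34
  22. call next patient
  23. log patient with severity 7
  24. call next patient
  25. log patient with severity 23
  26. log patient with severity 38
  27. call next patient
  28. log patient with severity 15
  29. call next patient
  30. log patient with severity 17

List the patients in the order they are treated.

insert 29 → {29}
insert 8 → {29, 8}
insert 36 → {36, 29, 8}
insert 9 → {36, 29, 9, 8}
insert 19 → {36, 29, 19, 9, 8}
call next patient → 36; now {29, 19, 9, 8}
insert 33 → {33, 29, 19, 9, 8}
call next patient → 33; now {29, 19, 9, 8}
call next patient → 29; now {19, 9, 8}
call next patient → 19; now {9, 8}
insert 20 → {20, 9, 8}
call next patient → 20; now {9, 8}
call next patient → 9; now {8}
call next patient → 8; now {}
insert 26 → {26}
call next patient → 26; now {}
insert 21 → {21}
call next patient → 21; now {}
insert 5 → {5}
call next patient → 5; now {}
insert 34 → {34}
call next patient → 34; now {}
insert 7 → {7}
call next patient → 7; now {}
insert 23 → {23}
insert 38 → {38, 23}
call next patient → 38; now {23}
insert 15 → {23, 15}
call next patient → 23; now {15}
insert 17 → {17, 15}

36, 33, 29, 19, 20, 9, 8, 26, 21, 5, 34, 7, 38, 23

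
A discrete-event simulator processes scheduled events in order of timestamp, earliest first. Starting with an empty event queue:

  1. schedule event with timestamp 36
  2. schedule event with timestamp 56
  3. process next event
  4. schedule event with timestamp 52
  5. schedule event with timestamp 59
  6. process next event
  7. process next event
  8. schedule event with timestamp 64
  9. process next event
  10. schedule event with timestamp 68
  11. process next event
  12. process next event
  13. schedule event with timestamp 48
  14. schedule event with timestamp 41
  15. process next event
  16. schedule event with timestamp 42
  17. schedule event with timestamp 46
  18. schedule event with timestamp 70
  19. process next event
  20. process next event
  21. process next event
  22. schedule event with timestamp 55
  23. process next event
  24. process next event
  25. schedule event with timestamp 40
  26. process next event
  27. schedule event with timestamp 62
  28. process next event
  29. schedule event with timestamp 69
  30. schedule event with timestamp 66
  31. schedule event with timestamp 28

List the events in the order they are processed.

insert 36 → {36}
insert 56 → {36, 56}
process next event → 36; now {56}
insert 52 → {52, 56}
insert 59 → {52, 56, 59}
process next event → 52; now {56, 59}
process next event → 56; now {59}
insert 64 → {59, 64}
process next event → 59; now {64}
insert 68 → {64, 68}
process next event → 64; now {68}
process next event → 68; now {}
insert 48 → {48}
insert 41 → {41, 48}
process next event → 41; now {48}
insert 42 → {42, 48}
insert 46 → {42, 46, 48}
insert 70 → {42, 46, 48, 70}
process next event → 42; now {46, 48, 70}
process next event → 46; now {48, 70}
process next event → 48; now {70}
insert 55 → {55, 70}
process next event → 55; now {70}
process next event → 70; now {}
insert 40 → {40}
process next event → 40; now {}
insert 62 → {62}
process next event → 62; now {}
insert 69 → {69}
insert 66 → {66, 69}
insert 28 → {28, 66, 69}

36, 52, 56, 59, 64, 68, 41, 42, 46, 48, 55, 70, 40, 62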